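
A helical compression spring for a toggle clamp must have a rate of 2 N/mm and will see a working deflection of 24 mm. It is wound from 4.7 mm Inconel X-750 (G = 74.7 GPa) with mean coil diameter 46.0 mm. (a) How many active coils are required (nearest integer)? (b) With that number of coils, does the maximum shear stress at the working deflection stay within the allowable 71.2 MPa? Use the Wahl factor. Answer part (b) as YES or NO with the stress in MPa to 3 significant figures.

(a) 23 coils; (b) YES, τ_max = 63.3 MPa

N_a = Gd⁴/(8D³k) = (74.7×10³)(4.7⁴)/(8·46.0³·2) = 23.41 → N_a = 23
Actual rate k = Gd⁴/(8D³·23) = 2.0353 N/mm
Working load F = kδ = 2.0353·24 = 48.846 N
C = 46.0/4.7 = 9.7872; K_W = (4C−1)/(4C−4)+0.615/C = 1.1482
τ_max = K_W·8FD/(πd³) = 1.1482·55.111 = 63.278 MPa
τ_max ≤ 71.2 MPa → acceptable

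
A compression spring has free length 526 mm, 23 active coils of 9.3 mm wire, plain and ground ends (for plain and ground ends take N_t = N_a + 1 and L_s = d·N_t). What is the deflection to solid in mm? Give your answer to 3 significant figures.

303 mm

N_t = 24; L_s = 9.3·24 = 223.2 mm
δ_solid = L₀ − L_s = 526 − 223.2 = 302.8 mm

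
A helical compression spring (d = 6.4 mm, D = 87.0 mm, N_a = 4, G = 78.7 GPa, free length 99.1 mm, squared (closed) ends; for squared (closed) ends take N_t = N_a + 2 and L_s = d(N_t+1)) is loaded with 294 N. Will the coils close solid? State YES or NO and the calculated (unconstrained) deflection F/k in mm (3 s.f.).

k = Gd⁴/(8D³N_a) = (78.7×10³)(6.4⁴)/(8·87.0³·4) = 6.2659 N/mm
N_t = 6; L_s = 6.4·7 = 44.8 mm; δ_solid = L₀ − L_s = 99.1 − 44.8 = 54.3 mm
δ = F/k = 294/6.2659 = 46.92 mm
δ < δ_solid → spring does not go solid

NO, δ = 46.9 mm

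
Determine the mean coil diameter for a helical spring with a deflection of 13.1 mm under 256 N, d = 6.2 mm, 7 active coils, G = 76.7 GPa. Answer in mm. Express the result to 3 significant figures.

Required rate k = F/δ = 256/13.1 = 19.542 N/mm
D = (Gd⁴/(8N_a·k))^(1/3) = (76.7×10³·6.2⁴/(8·7·19.542))^(1/3)
  = (103563)^(1/3) = 46.9608 mm

47.0 mm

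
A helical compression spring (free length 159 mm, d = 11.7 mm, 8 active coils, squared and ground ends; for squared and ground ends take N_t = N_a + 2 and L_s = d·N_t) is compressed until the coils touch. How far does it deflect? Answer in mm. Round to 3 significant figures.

N_t = 10; L_s = 11.7·10 = 117 mm
δ_solid = L₀ − L_s = 159 − 117 = 42 mm

42.0 mm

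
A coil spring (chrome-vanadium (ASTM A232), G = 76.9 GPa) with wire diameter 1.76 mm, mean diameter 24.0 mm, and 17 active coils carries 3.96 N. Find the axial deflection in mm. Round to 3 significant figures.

10.1 mm

k = Gd⁴/(8D³N_a) = (76.9×10³)(1.76⁴)/(8·24.0³·17) = 0.39247 N/mm
δ = F/k = 3.96 / 0.39247 = 10.09 mm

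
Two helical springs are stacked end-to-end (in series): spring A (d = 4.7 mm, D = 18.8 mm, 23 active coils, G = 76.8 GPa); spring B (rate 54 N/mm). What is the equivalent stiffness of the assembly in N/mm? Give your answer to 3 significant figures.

19.6 N/mm

k_A = Gd⁴/(8D³N_a) = (76.8×10³)(4.7⁴)/(8·18.8³·23) = 30.652 N/mm
Series: 1/k_eq = 1/30.652 + 1/54 = 0.051143; k_eq = 19.553 N/mm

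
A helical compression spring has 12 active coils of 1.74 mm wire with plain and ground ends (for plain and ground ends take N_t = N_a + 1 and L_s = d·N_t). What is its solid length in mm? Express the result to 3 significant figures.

22.6 mm

plain and ground ends: N_t = N_a + 1 = 12 + 1 = 13
L_s = d·N_t = 1.74 × 13 = 22.62 mm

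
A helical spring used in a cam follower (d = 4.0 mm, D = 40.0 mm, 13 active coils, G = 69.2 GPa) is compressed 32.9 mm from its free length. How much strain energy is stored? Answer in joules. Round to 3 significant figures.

1.44 J

k = Gd⁴/(8D³N_a) = (69.2×10³)(4.0⁴)/(8·40.0³·13) = 2.6615 N/mm
U = ½kδ² = 0.5 × 2.6615 × 32.9² = 1440.4 N·mm = 1.4404 J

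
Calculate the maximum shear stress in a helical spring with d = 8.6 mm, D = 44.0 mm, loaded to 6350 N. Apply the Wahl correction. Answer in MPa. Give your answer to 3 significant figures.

Spring index C = D/d = 44.0/8.6 = 5.1163
K_W = (4C−1)/(4C−4) + 0.615/C = 19.465/16.465 + 0.1202 = 1.3024
τ₀ = 8FD/(πd³) = 8·6350·44.0/(π·8.6³) = 2.2352e+06/1998.2 = 1118.6 MPa
τ_max = K·τ₀ = 1.3024 × 1118.6 = 1456.9 MPa

1460 MPa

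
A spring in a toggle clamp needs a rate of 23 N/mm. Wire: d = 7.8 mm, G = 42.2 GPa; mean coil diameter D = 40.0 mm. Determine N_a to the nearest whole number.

13

N_a = Gd⁴/(8D³k) = (42.2×10³ × 7.8⁴)/(8 × 40.0³ × 23)
    = 1.56204e+08 / 1.1776e+07 = 13.26 → 13 coils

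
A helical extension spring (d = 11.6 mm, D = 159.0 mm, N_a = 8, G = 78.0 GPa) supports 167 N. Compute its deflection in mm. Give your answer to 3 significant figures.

k = Gd⁴/(8D³N_a) = (78.0×10³)(11.6⁴)/(8·159.0³·8) = 5.4898 N/mm
δ = F/k = 167 / 5.4898 = 30.42 mm

30.4 mm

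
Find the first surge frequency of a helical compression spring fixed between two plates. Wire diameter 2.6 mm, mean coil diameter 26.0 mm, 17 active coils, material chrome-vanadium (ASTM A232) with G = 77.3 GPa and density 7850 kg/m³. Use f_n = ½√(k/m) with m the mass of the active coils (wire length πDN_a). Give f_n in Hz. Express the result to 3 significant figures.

k = Gd⁴/(8D³N_a) = (77.3×10³)(2.6⁴)/(8·26.0³·17) = 1.4778 N/mm = 1477.8 N/m
Wire length L = πDN_a = π·26.0·17 = 1388.6 mm
m = ρ·(πd²/4)·L = 7850 × 5.3093×10⁻⁶ m² × 1.3886 m = 0.057873 kg
f_n = ½√(k/m) = 0.5·√(1477.8/0.057873) = 0.5·√(25535) = 79.898 Hz

79.9 Hz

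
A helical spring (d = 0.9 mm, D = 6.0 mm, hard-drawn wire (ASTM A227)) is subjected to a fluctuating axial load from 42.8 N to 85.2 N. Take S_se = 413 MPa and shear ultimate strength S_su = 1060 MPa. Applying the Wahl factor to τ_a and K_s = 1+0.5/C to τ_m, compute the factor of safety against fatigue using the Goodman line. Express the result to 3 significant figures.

C = D/d = 6.0/0.9 = 6.6667; K_W = (4C−1)/(4C−4)+0.615/C = 1.2246; K_s = 1+0.5/C = 1.0750
F_a = (F_max−F_min)/2 = 21.2 N; F_m = (F_max+F_min)/2 = 64 N
τ_a = K_W·8F_aD/(πd³) = 1.2246 × 444.32 = 544.12 MPa
τ_m = K_s·8F_mD/(πd³) = 1.0750 × 1341.4 = 1442 MPa
Goodman: 1/n_f = τ_a/S_se + τ_m/S_su = 544.12/413 + 1442/1060 = 1.31748 + 1.36034 = 2.6778
n_f = 1/2.6778 = 0.3734

0.373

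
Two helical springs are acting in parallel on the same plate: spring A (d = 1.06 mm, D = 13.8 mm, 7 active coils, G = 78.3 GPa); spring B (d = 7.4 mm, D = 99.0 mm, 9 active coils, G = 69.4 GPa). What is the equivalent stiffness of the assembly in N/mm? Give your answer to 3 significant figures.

3.65 N/mm

k_A = Gd⁴/(8D³N_a) = (78.3×10³)(1.06⁴)/(8·13.8³·7) = 0.67168 N/mm
k_B = Gd⁴/(8D³N_a) = (69.4×10³)(7.4⁴)/(8·99.0³·9) = 2.9788 N/mm
Parallel: k_eq = 0.67168 + 2.9788 = 3.6505 N/mm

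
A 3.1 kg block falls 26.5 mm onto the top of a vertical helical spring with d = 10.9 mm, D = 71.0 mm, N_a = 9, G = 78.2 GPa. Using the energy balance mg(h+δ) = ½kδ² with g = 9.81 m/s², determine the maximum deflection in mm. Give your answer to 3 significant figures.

6.88 mm

k = Gd⁴/(8D³N_a) = (78.2×10³)(10.9⁴)/(8·71.0³·9) = 42.836 N/mm
W = mg = 3.1 × 9.81 = 30.411 N
½kδ² − Wδ − Wh = 0 → δ = (W + √(W² + 2kWh))/k
δ = (30.411 + √(924.83 + 69041.7))/42.836 = (30.411 + 264.51)/42.836 = 6.885 mm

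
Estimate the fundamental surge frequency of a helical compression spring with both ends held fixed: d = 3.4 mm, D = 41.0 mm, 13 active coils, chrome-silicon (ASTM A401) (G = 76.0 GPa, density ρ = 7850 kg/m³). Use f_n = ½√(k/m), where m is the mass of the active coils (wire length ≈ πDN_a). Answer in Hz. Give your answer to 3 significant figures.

54.5 Hz

k = Gd⁴/(8D³N_a) = (76.0×10³)(3.4⁴)/(8·41.0³·13) = 1.4169 N/mm = 1416.9 N/m
Wire length L = πDN_a = π·41.0·13 = 1674.5 mm
m = ρ·(πd²/4)·L = 7850 × 9.0792×10⁻⁶ m² × 1.6745 m = 0.11934 kg
f_n = ½√(k/m) = 0.5·√(1416.9/0.11934) = 0.5·√(11873) = 54.481 Hz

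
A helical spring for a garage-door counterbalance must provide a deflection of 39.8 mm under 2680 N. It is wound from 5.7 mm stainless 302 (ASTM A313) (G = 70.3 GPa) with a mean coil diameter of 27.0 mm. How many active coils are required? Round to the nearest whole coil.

Required rate k = F/δ = 2680/39.8 = 67.337 N/mm
N_a = Gd⁴/(8D³k) = (70.3×10³ × 5.7⁴)/(8 × 27.0³ × 67.337)
    = 7.42087e+07 / 1.06031e+07 = 6.999 → 7 coils

7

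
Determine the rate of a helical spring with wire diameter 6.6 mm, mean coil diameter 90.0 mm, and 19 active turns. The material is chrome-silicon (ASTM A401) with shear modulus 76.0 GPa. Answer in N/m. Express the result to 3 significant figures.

k = Gd⁴/(8D³N_a) = (76.0×10³ × 6.6⁴) / (8 × 90.0³ × 19)
  = 1.44208e+08 / 1.10808e+08 = 1.3014 N/mm = 1301.4 N/m

1300 N/m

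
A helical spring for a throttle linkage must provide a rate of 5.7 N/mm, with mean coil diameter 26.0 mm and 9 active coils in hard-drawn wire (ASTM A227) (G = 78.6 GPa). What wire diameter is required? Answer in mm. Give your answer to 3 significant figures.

3.10 mm

d = (8D³N_a·k / G)^(1/4) = (8·26.0³·9·5.7 / (78.6×10³))^0.25
  = (91.771)^0.25 = 3.0951 mm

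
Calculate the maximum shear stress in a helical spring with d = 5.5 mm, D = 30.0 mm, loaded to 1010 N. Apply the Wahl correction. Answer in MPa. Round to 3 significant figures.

Spring index C = D/d = 30.0/5.5 = 5.4545
K_W = (4C−1)/(4C−4) + 0.615/C = 20.818/17.818 + 0.1128 = 1.2811
τ₀ = 8FD/(πd³) = 8·1010·30.0/(π·5.5³) = 242400/522.68 = 463.76 MPa
τ_max = K·τ₀ = 1.2811 × 463.76 = 594.13 MPa

594 MPa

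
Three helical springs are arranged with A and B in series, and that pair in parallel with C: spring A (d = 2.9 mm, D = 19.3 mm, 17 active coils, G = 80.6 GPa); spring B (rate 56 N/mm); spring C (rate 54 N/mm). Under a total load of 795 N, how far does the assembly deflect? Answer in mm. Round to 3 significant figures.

k_A = Gd⁴/(8D³N_a) = (80.6×10³)(2.9⁴)/(8·19.3³·17) = 5.8306 N/mm
Springs A,B series: k_AB = 1/(1/5.8306+1/56) = 5.2808 N/mm; parallel with C: k_eq = 5.2808+54 = 59.281 N/mm
δ = F/k_eq = 795/59.281 = 13.411 mm

13.4 mm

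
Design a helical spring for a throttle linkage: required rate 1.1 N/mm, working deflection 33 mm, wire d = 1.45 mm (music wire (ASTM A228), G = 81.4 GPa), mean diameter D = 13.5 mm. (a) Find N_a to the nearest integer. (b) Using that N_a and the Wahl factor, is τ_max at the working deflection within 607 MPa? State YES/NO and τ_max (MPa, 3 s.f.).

(a) 17 coils; (b) YES, τ_max = 463 MPa

N_a = Gd⁴/(8D³k) = (81.4×10³)(1.45⁴)/(8·13.5³·1.1) = 16.62 → N_a = 17
Actual rate k = Gd⁴/(8D³·17) = 1.0754 N/mm
Working load F = kδ = 1.0754·33 = 35.487 N
C = 13.5/1.45 = 9.3103; K_W = (4C−1)/(4C−4)+0.615/C = 1.1563
τ_max = K_W·8FD/(πd³) = 1.1563·400.17 = 462.71 MPa
τ_max ≤ 607 MPa → acceptable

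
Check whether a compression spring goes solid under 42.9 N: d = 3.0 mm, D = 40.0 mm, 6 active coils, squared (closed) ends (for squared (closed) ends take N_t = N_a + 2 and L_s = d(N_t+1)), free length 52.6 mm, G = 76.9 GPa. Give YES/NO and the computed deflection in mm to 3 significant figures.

k = Gd⁴/(8D³N_a) = (76.9×10³)(3.0⁴)/(8·40.0³·6) = 2.0276 N/mm
N_t = 8; L_s = 3.0·9 = 27 mm; δ_solid = L₀ − L_s = 52.6 − 27 = 25.6 mm
δ = F/k = 42.9/2.0276 = 21.158 mm
δ < δ_solid → spring does not go solid

NO, δ = 21.2 mm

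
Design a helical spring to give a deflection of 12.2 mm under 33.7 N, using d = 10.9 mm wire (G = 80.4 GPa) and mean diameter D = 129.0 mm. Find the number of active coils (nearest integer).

24

Required rate k = F/δ = 33.7/12.2 = 2.7623 N/mm
N_a = Gd⁴/(8D³k) = (80.4×10³ × 10.9⁴)/(8 × 129.0³ × 2.7623)
    = 1.13491e+09 / 4.74383e+07 = 23.92 → 24 coils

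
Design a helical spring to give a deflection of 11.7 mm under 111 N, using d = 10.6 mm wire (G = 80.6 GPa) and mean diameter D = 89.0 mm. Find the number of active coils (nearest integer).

19

Required rate k = F/δ = 111/11.7 = 9.4872 N/mm
N_a = Gd⁴/(8D³k) = (80.6×10³ × 10.6⁴)/(8 × 89.0³ × 9.4872)
    = 1.01756e+09 / 5.35053e+07 = 19.02 → 19 coils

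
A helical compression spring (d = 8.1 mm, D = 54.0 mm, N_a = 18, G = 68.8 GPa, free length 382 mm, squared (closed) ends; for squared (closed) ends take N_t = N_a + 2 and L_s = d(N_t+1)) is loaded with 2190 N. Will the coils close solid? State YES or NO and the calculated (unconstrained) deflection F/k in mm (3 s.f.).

k = Gd⁴/(8D³N_a) = (68.8×10³)(8.1⁴)/(8·54.0³·18) = 13.061 N/mm
N_t = 20; L_s = 8.1·21 = 170.1 mm; δ_solid = L₀ − L_s = 382 − 170.1 = 211.9 mm
δ = F/k = 2190/13.061 = 167.67 mm
δ < δ_solid → spring does not go solid

NO, δ = 168 mm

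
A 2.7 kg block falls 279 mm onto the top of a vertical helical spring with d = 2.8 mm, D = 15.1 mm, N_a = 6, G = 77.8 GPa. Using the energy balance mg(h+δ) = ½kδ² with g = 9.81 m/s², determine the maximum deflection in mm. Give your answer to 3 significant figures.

k = Gd⁴/(8D³N_a) = (77.8×10³)(2.8⁴)/(8·15.1³·6) = 28.936 N/mm
W = mg = 2.7 × 9.81 = 26.487 N
½kδ² − Wδ − Wh = 0 → δ = (W + √(W² + 2kWh))/k
δ = (26.487 + √(701.56 + 427668))/28.936 = (26.487 + 654.5)/28.936 = 23.534 mm

23.5 mm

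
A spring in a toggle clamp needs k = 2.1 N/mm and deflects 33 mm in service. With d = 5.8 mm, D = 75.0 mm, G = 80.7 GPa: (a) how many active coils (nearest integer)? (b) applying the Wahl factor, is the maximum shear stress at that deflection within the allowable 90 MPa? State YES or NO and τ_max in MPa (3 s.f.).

(a) 13 coils; (b) YES, τ_max = 74.7 MPa

N_a = Gd⁴/(8D³k) = (80.7×10³)(5.8⁴)/(8·75.0³·2.1) = 12.89 → N_a = 13
Actual rate k = Gd⁴/(8D³·13) = 2.0815 N/mm
Working load F = kδ = 2.0815·33 = 68.688 N
C = 75.0/5.8 = 12.9310; K_W = (4C−1)/(4C−4)+0.615/C = 1.1104
τ_max = K_W·8FD/(πd³) = 1.1104·67.236 = 74.66 MPa
τ_max ≤ 90 MPa → acceptable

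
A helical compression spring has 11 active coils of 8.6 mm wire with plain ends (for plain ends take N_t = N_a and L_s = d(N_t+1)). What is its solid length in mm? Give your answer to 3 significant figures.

plain ends: N_t = N_a = 11
L_s = d·(N_t+1) = 8.6 × 12 = 103.2 mm

103 mm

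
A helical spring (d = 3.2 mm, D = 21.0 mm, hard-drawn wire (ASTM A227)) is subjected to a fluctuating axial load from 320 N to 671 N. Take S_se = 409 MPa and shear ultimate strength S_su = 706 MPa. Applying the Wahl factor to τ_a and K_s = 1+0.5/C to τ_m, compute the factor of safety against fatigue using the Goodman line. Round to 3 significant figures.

0.478

C = D/d = 21.0/3.2 = 6.5625; K_W = (4C−1)/(4C−4)+0.615/C = 1.2285; K_s = 1+0.5/C = 1.0762
F_a = (F_max−F_min)/2 = 175.5 N; F_m = (F_max+F_min)/2 = 495.5 N
τ_a = K_W·8F_aD/(πd³) = 1.2285 × 286.41 = 351.87 MPa
τ_m = K_s·8F_mD/(πd³) = 1.0762 × 808.64 = 870.25 MPa
Goodman: 1/n_f = τ_a/S_se + τ_m/S_su = 351.87/409 + 870.25/706 = 0.86031 + 1.23264 = 2.093
n_f = 1/2.093 = 0.4778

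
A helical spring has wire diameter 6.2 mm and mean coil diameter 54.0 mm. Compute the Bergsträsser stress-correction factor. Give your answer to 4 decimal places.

C = D/d = 54.0/6.2 = 8.7097
K_B = (4C+2)/(4C−3) = 36.839/31.839 = 1.1570

1.1570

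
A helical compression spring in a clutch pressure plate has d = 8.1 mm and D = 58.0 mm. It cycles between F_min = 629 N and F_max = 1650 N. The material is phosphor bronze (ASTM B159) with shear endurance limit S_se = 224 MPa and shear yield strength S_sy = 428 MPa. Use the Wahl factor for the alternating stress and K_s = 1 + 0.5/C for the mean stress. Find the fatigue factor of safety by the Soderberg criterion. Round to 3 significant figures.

0.642

C = D/d = 58.0/8.1 = 7.1605; K_W = (4C−1)/(4C−4)+0.615/C = 1.2076; K_s = 1+0.5/C = 1.0698
F_a = (F_max−F_min)/2 = 510.5 N; F_m = (F_max+F_min)/2 = 1139.5 N
τ_a = K_W·8F_aD/(πd³) = 1.2076 × 141.88 = 171.33 MPa
τ_m = K_s·8F_mD/(πd³) = 1.0698 × 316.68 = 338.8 MPa
Soderberg: 1/n_f = τ_a/S_se + τ_m/S_sy = 171.33/224 + 338.8/428 = 0.76488 + 0.79158 = 1.5565
n_f = 1/1.5565 = 0.6425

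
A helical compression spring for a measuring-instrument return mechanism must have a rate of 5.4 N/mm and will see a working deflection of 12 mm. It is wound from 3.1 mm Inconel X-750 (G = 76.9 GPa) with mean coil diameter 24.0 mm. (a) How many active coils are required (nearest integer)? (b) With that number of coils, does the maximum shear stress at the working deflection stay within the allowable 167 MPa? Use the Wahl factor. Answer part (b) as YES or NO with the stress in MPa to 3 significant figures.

(a) 12 coils; (b) YES, τ_max = 157 MPa

N_a = Gd⁴/(8D³k) = (76.9×10³)(3.1⁴)/(8·24.0³·5.4) = 11.89 → N_a = 12
Actual rate k = Gd⁴/(8D³·12) = 5.3514 N/mm
Working load F = kδ = 5.3514·12 = 64.217 N
C = 24.0/3.1 = 7.7419; K_W = (4C−1)/(4C−4)+0.615/C = 1.1907
τ_max = K_W·8FD/(πd³) = 1.1907·131.74 = 156.86 MPa
τ_max ≤ 167 MPa → acceptable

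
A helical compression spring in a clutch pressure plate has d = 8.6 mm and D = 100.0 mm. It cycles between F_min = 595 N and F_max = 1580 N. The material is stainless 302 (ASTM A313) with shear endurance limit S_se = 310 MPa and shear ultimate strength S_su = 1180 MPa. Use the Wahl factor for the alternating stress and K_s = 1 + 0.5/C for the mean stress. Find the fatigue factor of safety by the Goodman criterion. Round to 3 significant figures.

C = D/d = 100.0/8.6 = 11.6279; K_W = (4C−1)/(4C−4)+0.615/C = 1.1235; K_s = 1+0.5/C = 1.0430
F_a = (F_max−F_min)/2 = 492.5 N; F_m = (F_max+F_min)/2 = 1087.5 N
τ_a = K_W·8F_aD/(πd³) = 1.1235 × 197.17 = 221.52 MPa
τ_m = K_s·8F_mD/(πd³) = 1.0430 × 435.39 = 454.11 MPa
Goodman: 1/n_f = τ_a/S_se + τ_m/S_su = 221.52/310 + 454.11/1180 = 0.71457 + 0.38484 = 1.0994
n_f = 1/1.0994 = 0.9096

0.910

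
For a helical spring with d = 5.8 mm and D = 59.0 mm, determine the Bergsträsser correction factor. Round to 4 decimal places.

C = D/d = 59.0/5.8 = 10.1724
K_B = (4C+2)/(4C−3) = 42.690/37.690 = 1.1327

1.1327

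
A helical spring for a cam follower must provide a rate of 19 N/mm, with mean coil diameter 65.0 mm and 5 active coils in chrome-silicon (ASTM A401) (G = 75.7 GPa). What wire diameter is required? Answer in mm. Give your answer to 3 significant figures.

7.25 mm

d = (8D³N_a·k / G)^(1/4) = (8·65.0³·5·19 / (75.7×10³))^0.25
  = (2757.1)^0.25 = 7.2463 mm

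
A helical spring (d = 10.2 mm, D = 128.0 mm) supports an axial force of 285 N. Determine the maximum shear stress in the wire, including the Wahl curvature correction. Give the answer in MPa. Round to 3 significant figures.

Spring index C = D/d = 128.0/10.2 = 12.5490
K_W = (4C−1)/(4C−4) + 0.615/C = 49.196/46.196 + 0.0490 = 1.1139
τ₀ = 8FD/(πd³) = 8·285·128.0/(π·10.2³) = 291840/3333.9 = 87.538 MPa
τ_max = K·τ₀ = 1.1139 × 87.538 = 97.512 MPa

97.5 MPa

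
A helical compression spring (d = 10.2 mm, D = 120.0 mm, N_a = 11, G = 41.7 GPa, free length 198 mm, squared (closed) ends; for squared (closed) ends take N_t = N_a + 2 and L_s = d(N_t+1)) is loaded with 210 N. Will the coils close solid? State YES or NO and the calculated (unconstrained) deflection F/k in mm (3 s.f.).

k = Gd⁴/(8D³N_a) = (41.7×10³)(10.2⁴)/(8·120.0³·11) = 2.9683 N/mm
N_t = 13; L_s = 10.2·14 = 142.8 mm; δ_solid = L₀ − L_s = 198 − 142.8 = 55.2 mm
δ = F/k = 210/2.9683 = 70.747 mm
δ ≥ δ_solid → spring goes solid

YES, δ = 70.7 mm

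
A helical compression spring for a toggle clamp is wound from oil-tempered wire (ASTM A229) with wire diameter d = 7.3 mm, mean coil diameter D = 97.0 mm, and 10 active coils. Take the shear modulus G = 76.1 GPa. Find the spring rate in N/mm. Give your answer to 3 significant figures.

k = Gd⁴/(8D³N_a) = (76.1×10³ × 7.3⁴) / (8 × 97.0³ × 10)
  = 2.16111e+08 / 7.30138e+07 = 2.9599 N/mm

2.96 N/mm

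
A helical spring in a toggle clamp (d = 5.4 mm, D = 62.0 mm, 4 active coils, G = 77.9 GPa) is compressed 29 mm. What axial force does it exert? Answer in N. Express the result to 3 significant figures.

252 N

k = Gd⁴/(8D³N_a) = (77.9×10³)(5.4⁴)/(8·62.0³·4) = 8.6854 N/mm
F = k·δ = 8.6854 × 29 = 251.88 N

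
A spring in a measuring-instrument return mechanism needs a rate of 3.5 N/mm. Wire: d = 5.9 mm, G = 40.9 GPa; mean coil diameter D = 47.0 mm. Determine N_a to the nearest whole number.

17

N_a = Gd⁴/(8D³k) = (40.9×10³ × 5.9⁴)/(8 × 47.0³ × 3.5)
    = 4.956e+07 / 2.90704e+06 = 17.05 → 17 coils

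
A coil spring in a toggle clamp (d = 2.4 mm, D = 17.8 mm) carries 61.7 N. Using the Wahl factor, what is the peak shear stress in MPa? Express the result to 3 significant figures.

Spring index C = D/d = 17.8/2.4 = 7.4167
K_W = (4C−1)/(4C−4) + 0.615/C = 28.667/25.667 + 0.0829 = 1.1998
τ₀ = 8FD/(πd³) = 8·61.7·17.8/(π·2.4³) = 8786.08/43.429 = 202.31 MPa
τ_max = K·τ₀ = 1.1998 × 202.31 = 242.73 MPa

243 MPa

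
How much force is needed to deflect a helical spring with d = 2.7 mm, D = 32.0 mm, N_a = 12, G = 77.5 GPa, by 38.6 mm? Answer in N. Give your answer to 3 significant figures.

50.5 N

k = Gd⁴/(8D³N_a) = (77.5×10³)(2.7⁴)/(8·32.0³·12) = 1.3093 N/mm
F = k·δ = 1.3093 × 38.6 = 50.539 N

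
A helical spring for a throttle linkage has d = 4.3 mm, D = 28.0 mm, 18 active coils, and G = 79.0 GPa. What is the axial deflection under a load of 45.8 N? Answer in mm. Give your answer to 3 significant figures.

5.36 mm

k = Gd⁴/(8D³N_a) = (79.0×10³)(4.3⁴)/(8·28.0³·18) = 8.5441 N/mm
δ = F/k = 45.8 / 8.5441 = 5.3604 mm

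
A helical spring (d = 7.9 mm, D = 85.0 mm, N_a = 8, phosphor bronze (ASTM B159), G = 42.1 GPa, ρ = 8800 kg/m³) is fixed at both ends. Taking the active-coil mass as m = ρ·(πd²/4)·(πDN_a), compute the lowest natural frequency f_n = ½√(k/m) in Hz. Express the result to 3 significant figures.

33.6 Hz

k = Gd⁴/(8D³N_a) = (42.1×10³)(7.9⁴)/(8·85.0³·8) = 4.1721 N/mm = 4172.1 N/m
Wire length L = πDN_a = π·85.0·8 = 2136.3 mm
m = ρ·(πd²/4)·L = 8800 × 49.017×10⁻⁶ m² × 2.1363 m = 0.92148 kg
f_n = ½√(k/m) = 0.5·√(4172.1/0.92148) = 0.5·√(4527.6) = 33.644 Hz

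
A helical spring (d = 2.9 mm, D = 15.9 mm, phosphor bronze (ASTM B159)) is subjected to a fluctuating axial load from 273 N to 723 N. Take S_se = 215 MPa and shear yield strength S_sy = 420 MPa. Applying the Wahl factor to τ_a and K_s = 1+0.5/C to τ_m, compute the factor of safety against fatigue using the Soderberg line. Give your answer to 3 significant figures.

0.229

C = D/d = 15.9/2.9 = 5.4828; K_W = (4C−1)/(4C−4)+0.615/C = 1.2795; K_s = 1+0.5/C = 1.0912
F_a = (F_max−F_min)/2 = 225 N; F_m = (F_max+F_min)/2 = 498 N
τ_a = K_W·8F_aD/(πd³) = 1.2795 × 373.53 = 477.92 MPa
τ_m = K_s·8F_mD/(πd³) = 1.0912 × 826.75 = 902.14 MPa
Soderberg: 1/n_f = τ_a/S_se + τ_m/S_sy = 477.92/215 + 902.14/420 = 2.22290 + 2.14796 = 4.3709
n_f = 1/4.3709 = 0.2288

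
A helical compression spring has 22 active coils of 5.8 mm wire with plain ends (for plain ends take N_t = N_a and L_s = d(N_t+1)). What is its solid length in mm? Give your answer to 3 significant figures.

133 mm

plain ends: N_t = N_a = 22
L_s = d·(N_t+1) = 5.8 × 23 = 133.4 mm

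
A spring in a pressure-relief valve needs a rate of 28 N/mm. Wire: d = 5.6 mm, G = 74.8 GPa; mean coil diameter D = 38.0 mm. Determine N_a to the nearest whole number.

6

N_a = Gd⁴/(8D³k) = (74.8×10³ × 5.6⁴)/(8 × 38.0³ × 28)
    = 7.3562e+07 / 1.22913e+07 = 5.985 → 6 coils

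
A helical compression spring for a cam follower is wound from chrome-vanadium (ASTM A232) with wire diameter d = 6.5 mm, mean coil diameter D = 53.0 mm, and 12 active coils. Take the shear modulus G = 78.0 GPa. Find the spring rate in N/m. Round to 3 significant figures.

9740 N/m

k = Gd⁴/(8D³N_a) = (78.0×10³ × 6.5⁴) / (8 × 53.0³ × 12)
  = 1.39235e+08 / 1.42922e+07 = 9.742 N/mm = 9742 N/m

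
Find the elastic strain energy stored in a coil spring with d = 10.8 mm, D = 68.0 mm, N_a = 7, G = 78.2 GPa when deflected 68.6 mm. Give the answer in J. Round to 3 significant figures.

k = Gd⁴/(8D³N_a) = (78.2×10³)(10.8⁴)/(8·68.0³·7) = 60.421 N/mm
U = ½kδ² = 0.5 × 60.421 × 68.6² = 1.4217e+05 N·mm = 142.17 J

142 J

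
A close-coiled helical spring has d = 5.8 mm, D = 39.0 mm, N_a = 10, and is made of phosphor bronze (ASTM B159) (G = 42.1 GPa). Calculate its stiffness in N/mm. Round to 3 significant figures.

10.0 N/mm

k = Gd⁴/(8D³N_a) = (42.1×10³ × 5.8⁴) / (8 × 39.0³ × 10)
  = 4.76424e+07 / 4.74552e+06 = 10.039 N/mm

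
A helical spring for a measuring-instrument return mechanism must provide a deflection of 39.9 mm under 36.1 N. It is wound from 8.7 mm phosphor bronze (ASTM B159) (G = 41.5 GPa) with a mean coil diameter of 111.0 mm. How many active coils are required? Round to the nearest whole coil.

24

Required rate k = F/δ = 36.1/39.9 = 0.90476 N/mm
N_a = Gd⁴/(8D³k) = (41.5×10³ × 8.7⁴)/(8 × 111.0³ × 0.90476)
    = 2.37753e+08 / 9.89904e+06 = 24.02 → 24 coils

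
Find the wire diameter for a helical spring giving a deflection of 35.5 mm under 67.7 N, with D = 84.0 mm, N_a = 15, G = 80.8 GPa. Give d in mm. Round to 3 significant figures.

Required rate k = F/δ = 67.7/35.5 = 1.907 N/mm
d = (8D³N_a·k / G)^(1/4) = (8·84.0³·15·1.907 / (80.8×10³))^0.25
  = (1678.7)^0.25 = 6.4009 mm

6.40 mm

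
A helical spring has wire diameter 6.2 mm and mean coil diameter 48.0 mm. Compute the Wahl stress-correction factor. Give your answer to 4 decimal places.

1.1907

C = D/d = 48.0/6.2 = 7.7419
K_W = (4C−1)/(4C−4) + 0.615/C = 29.968/26.968 + 0.0794 = 1.1907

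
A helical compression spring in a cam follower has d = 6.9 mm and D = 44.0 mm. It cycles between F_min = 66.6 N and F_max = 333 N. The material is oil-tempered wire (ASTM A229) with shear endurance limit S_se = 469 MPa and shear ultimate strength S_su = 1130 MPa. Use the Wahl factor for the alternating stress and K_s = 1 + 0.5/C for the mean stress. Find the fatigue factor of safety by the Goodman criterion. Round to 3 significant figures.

5.41

C = D/d = 44.0/6.9 = 6.3768; K_W = (4C−1)/(4C−4)+0.615/C = 1.2359; K_s = 1+0.5/C = 1.0784
F_a = (F_max−F_min)/2 = 133.2 N; F_m = (F_max+F_min)/2 = 199.8 N
τ_a = K_W·8F_aD/(πd³) = 1.2359 × 45.431 = 56.149 MPa
τ_m = K_s·8F_mD/(πd³) = 1.0784 × 68.146 = 73.489 MPa
Goodman: 1/n_f = τ_a/S_se + τ_m/S_su = 56.149/469 + 73.489/1130 = 0.11972 + 0.06503 = 0.18476
n_f = 1/0.18476 = 5.413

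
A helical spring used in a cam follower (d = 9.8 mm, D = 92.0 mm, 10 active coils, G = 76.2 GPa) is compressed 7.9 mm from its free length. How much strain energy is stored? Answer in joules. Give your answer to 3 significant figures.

0.352 J

k = Gd⁴/(8D³N_a) = (76.2×10³)(9.8⁴)/(8·92.0³·10) = 11.283 N/mm
U = ½kδ² = 0.5 × 11.283 × 7.9² = 352.07 N·mm = 0.35207 J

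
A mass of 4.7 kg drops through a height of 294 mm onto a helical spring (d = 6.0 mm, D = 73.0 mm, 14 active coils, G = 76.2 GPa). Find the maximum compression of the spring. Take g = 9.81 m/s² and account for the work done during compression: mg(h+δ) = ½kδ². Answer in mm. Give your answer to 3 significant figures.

k = Gd⁴/(8D³N_a) = (76.2×10³)(6.0⁴)/(8·73.0³·14) = 2.2666 N/mm
W = mg = 4.7 × 9.81 = 46.107 N
½kδ² − Wδ − Wh = 0 → δ = (W + √(W² + 2kWh))/k
δ = (46.107 + √(2125.9 + 61449.4))/2.2666 = (46.107 + 252.14)/2.2666 = 131.58 mm

132 mm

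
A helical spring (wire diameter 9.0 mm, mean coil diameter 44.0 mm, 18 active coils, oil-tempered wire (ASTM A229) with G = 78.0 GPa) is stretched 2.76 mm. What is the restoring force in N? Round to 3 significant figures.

k = Gd⁴/(8D³N_a) = (78.0×10³)(9.0⁴)/(8·44.0³·18) = 41.72 N/mm
F = k·δ = 41.72 × 2.76 = 115.15 N

115 N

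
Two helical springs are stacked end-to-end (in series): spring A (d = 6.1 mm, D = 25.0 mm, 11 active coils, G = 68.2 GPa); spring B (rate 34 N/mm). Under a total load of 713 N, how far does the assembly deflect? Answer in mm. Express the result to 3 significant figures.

k_A = Gd⁴/(8D³N_a) = (68.2×10³)(6.1⁴)/(8·25.0³·11) = 68.675 N/mm
Series: 1/k_eq = 1/68.675 + 1/34 = 0.043973; k_eq = 22.741 N/mm
δ = F/k_eq = 713/22.741 = 31.353 mm

31.4 mm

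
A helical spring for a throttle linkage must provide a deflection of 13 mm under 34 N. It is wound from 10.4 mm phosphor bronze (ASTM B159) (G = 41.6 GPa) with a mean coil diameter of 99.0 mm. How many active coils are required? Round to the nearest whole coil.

Required rate k = F/δ = 34/13 = 2.6154 N/mm
N_a = Gd⁴/(8D³k) = (41.6×10³ × 10.4⁴)/(8 × 99.0³ × 2.6154)
    = 4.86661e+08 / 2.03016e+07 = 23.97 → 24 coils

24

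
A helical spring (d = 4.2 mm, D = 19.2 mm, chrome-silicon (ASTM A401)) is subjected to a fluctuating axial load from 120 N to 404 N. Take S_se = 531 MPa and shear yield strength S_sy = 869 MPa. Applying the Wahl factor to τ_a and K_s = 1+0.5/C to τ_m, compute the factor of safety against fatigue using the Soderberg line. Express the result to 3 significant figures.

C = D/d = 19.2/4.2 = 4.5714; K_W = (4C−1)/(4C−4)+0.615/C = 1.3445; K_s = 1+0.5/C = 1.1094
F_a = (F_max−F_min)/2 = 142 N; F_m = (F_max+F_min)/2 = 262 N
τ_a = K_W·8F_aD/(πd³) = 1.3445 × 93.709 = 125.99 MPa
τ_m = K_s·8F_mD/(πd³) = 1.1094 × 172.9 = 191.81 MPa
Soderberg: 1/n_f = τ_a/S_se + τ_m/S_sy = 125.99/531 + 191.81/869 = 0.23728 + 0.22073 = 0.458
n_f = 1/0.458 = 2.183

2.18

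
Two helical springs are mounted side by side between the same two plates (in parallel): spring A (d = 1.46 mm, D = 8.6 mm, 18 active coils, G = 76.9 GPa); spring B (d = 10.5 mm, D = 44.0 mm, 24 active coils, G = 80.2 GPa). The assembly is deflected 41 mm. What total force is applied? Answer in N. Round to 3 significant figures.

k_A = Gd⁴/(8D³N_a) = (76.9×10³)(1.46⁴)/(8·8.6³·18) = 3.8149 N/mm
k_B = Gd⁴/(8D³N_a) = (80.2×10³)(10.5⁴)/(8·44.0³·24) = 59.604 N/mm
Parallel: k_eq = 3.8149 + 59.604 = 63.418 N/mm
F = k_eq·δ = 63.418·41 = 2600.2 N

2600 N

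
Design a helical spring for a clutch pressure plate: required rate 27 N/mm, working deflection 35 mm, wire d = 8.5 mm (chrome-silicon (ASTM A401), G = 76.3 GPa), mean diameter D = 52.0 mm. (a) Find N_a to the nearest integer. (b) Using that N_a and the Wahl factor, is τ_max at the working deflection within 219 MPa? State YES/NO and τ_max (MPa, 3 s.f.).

N_a = Gd⁴/(8D³k) = (76.3×10³)(8.5⁴)/(8·52.0³·27) = 13.11 → N_a = 13
Actual rate k = Gd⁴/(8D³·13) = 27.237 N/mm
Working load F = kδ = 27.237·35 = 953.29 N
C = 52.0/8.5 = 6.1176; K_W = (4C−1)/(4C−4)+0.615/C = 1.2471
τ_max = K_W·8FD/(πd³) = 1.2471·205.55 = 256.33 MPa
τ_max > 219 MPa → exceeds allowable

(a) 13 coils; (b) NO, τ_max = 256 MPa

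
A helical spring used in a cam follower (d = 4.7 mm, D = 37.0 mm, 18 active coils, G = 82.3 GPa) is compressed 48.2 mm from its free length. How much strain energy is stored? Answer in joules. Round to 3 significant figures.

k = Gd⁴/(8D³N_a) = (82.3×10³)(4.7⁴)/(8·37.0³·18) = 5.5058 N/mm
U = ½kδ² = 0.5 × 5.5058 × 48.2² = 6395.7 N·mm = 6.3957 J

6.40 J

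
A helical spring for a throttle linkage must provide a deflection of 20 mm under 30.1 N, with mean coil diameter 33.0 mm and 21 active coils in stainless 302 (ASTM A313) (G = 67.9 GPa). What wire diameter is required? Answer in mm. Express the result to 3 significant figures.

Required rate k = F/δ = 30.1/20 = 1.505 N/mm
d = (8D³N_a·k / G)^(1/4) = (8·33.0³·21·1.505 / (67.9×10³))^0.25
  = (133.82)^0.25 = 3.4012 mm

3.40 mm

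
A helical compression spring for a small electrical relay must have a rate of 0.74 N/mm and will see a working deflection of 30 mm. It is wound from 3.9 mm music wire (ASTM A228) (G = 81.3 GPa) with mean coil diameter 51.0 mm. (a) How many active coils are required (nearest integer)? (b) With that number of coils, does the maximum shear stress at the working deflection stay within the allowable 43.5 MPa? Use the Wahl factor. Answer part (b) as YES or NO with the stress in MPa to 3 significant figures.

(a) 24 coils; (b) NO, τ_max = 53.8 MPa

N_a = Gd⁴/(8D³k) = (81.3×10³)(3.9⁴)/(8·51.0³·0.74) = 23.95 → N_a = 24
Actual rate k = Gd⁴/(8D³·24) = 0.73848 N/mm
Working load F = kδ = 0.73848·30 = 22.154 N
C = 51.0/3.9 = 13.0769; K_W = (4C−1)/(4C−4)+0.615/C = 1.1091
τ_max = K_W·8FD/(πd³) = 1.1091·48.504 = 53.797 MPa
τ_max > 43.5 MPa → exceeds allowable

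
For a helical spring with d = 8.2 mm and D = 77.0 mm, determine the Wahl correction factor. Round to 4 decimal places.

1.1549

C = D/d = 77.0/8.2 = 9.3902
K_W = (4C−1)/(4C−4) + 0.615/C = 36.561/33.561 + 0.0655 = 1.1549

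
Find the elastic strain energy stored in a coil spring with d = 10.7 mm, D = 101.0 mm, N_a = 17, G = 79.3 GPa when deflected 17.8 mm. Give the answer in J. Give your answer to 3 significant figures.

1.18 J

k = Gd⁴/(8D³N_a) = (79.3×10³)(10.7⁴)/(8·101.0³·17) = 7.4183 N/mm
U = ½kδ² = 0.5 × 7.4183 × 17.8² = 1175.2 N·mm = 1.1752 J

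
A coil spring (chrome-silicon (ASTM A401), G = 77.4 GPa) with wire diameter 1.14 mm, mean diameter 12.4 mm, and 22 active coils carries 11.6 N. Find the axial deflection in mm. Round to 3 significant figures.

k = Gd⁴/(8D³N_a) = (77.4×10³)(1.14⁴)/(8·12.4³·22) = 0.38957 N/mm
δ = F/k = 11.6 / 0.38957 = 29.777 mm

29.8 mm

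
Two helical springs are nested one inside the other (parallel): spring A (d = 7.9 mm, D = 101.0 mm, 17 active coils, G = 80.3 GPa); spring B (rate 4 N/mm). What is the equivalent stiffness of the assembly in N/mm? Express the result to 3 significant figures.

k_A = Gd⁴/(8D³N_a) = (80.3×10³)(7.9⁴)/(8·101.0³·17) = 2.2321 N/mm
Parallel: k_eq = 2.2321 + 4 = 6.2321 N/mm

6.23 N/mm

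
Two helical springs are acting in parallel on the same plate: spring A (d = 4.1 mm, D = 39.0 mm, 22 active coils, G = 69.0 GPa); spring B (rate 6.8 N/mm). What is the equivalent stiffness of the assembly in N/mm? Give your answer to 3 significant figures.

k_A = Gd⁴/(8D³N_a) = (69.0×10³)(4.1⁴)/(8·39.0³·22) = 1.8676 N/mm
Parallel: k_eq = 1.8676 + 6.8 = 8.6676 N/mm

8.67 N/mm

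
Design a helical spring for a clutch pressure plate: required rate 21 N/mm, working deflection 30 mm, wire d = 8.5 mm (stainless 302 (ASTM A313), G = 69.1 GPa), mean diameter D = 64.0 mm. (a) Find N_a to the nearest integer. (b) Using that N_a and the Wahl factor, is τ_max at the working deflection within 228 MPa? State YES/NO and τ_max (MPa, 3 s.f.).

N_a = Gd⁴/(8D³k) = (69.1×10³)(8.5⁴)/(8·64.0³·21) = 8.19 → N_a = 8
Actual rate k = Gd⁴/(8D³·8) = 21.5 N/mm
Working load F = kδ = 21.5·30 = 644.99 N
C = 64.0/8.5 = 7.5294; K_W = (4C−1)/(4C−4)+0.615/C = 1.1965
τ_max = K_W·8FD/(πd³) = 1.1965·171.17 = 204.81 MPa
τ_max ≤ 228 MPa → acceptable

(a) 8 coils; (b) YES, τ_max = 205 MPa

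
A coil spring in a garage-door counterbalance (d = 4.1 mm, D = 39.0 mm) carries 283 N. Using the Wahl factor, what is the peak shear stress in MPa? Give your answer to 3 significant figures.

470 MPa

Spring index C = D/d = 39.0/4.1 = 9.5122
K_W = (4C−1)/(4C−4) + 0.615/C = 37.049/34.049 + 0.0647 = 1.1528
τ₀ = 8FD/(πd³) = 8·283·39.0/(π·4.1³) = 88296/216.52 = 407.79 MPa
τ_max = K·τ₀ = 1.1528 × 407.79 = 470.09 MPa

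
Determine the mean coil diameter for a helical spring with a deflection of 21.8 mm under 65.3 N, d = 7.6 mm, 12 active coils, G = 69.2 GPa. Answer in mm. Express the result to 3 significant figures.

92.9 mm

Required rate k = F/δ = 65.3/21.8 = 2.9954 N/mm
D = (Gd⁴/(8N_a·k))^(1/3) = (69.2×10³·7.6⁴/(8·12·2.9954))^(1/3)
  = (802847)^(1/3) = 92.9418 mm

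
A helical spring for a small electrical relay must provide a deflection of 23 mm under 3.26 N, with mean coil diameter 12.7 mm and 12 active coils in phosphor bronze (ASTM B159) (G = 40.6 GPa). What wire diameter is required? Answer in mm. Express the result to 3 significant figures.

Required rate k = F/δ = 3.26/23 = 0.14174 N/mm
d = (8D³N_a·k / G)^(1/4) = (8·12.7³·12·0.14174 / (40.6×10³))^0.25
  = (0.68651)^0.25 = 0.9103 mm

0.910 mm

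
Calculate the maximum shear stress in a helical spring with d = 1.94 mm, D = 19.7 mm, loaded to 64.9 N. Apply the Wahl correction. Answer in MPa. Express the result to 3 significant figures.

Spring index C = D/d = 19.7/1.94 = 10.1546
K_W = (4C−1)/(4C−4) + 0.615/C = 39.619/36.619 + 0.0606 = 1.1425
τ₀ = 8FD/(πd³) = 8·64.9·19.7/(π·1.94³) = 10228.2/22.938 = 445.91 MPa
τ_max = K·τ₀ = 1.1425 × 445.91 = 509.45 MPa

509 MPa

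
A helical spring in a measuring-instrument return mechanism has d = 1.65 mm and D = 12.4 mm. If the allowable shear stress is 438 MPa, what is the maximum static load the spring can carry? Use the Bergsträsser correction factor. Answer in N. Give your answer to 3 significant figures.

C = D/d = 12.4/1.65 = 7.5152
K_B = (4C+2)/(4C−3) = 32.061/27.061 = 1.1848
τ_max = K·8FD/(πd³) → F_max = τ_allow·πd³/(8DK)
F_max = 438·π·1.65³/(8·12.4·1.1848) = 6181.2/117.53 = 52.593 N

52.6 N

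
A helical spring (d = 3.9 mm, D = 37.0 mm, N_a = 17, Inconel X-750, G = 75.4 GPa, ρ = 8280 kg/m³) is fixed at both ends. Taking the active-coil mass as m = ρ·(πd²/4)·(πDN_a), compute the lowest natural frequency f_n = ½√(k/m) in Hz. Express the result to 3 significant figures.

56.9 Hz

k = Gd⁴/(8D³N_a) = (75.4×10³)(3.9⁴)/(8·37.0³·17) = 2.5321 N/mm = 2532.1 N/m
Wire length L = πDN_a = π·37.0·17 = 1976.1 mm
m = ρ·(πd²/4)·L = 8280 × 11.946×10⁻⁶ m² × 1.9761 m = 0.19546 kg
f_n = ½√(k/m) = 0.5·√(2532.1/0.19546) = 0.5·√(12955) = 56.91 Hz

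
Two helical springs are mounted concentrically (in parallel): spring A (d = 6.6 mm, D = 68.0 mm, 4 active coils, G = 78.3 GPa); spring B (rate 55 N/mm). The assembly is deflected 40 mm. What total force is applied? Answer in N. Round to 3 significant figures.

k_A = Gd⁴/(8D³N_a) = (78.3×10³)(6.6⁴)/(8·68.0³·4) = 14.766 N/mm
Parallel: k_eq = 14.766 + 55 = 69.766 N/mm
F = k_eq·δ = 69.766·40 = 2790.6 N

2790 N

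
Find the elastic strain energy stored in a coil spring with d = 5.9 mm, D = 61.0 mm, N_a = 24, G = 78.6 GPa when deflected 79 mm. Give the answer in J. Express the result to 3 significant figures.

k = Gd⁴/(8D³N_a) = (78.6×10³)(5.9⁴)/(8·61.0³·24) = 2.1854 N/mm
U = ½kδ² = 0.5 × 2.1854 × 79² = 6819.7 N·mm = 6.8197 J

6.82 J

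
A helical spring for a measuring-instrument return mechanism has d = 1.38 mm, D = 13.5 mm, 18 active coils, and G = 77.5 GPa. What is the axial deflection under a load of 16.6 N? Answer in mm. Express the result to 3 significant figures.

20.9 mm

k = Gd⁴/(8D³N_a) = (77.5×10³)(1.38⁴)/(8·13.5³·18) = 0.79333 N/mm
δ = F/k = 16.6 / 0.79333 = 20.924 mm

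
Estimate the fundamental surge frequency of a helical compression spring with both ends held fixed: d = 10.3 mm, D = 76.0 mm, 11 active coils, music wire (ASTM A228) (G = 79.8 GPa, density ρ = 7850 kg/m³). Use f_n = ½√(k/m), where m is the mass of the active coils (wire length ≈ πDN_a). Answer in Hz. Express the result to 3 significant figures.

58.2 Hz

k = Gd⁴/(8D³N_a) = (79.8×10³)(10.3⁴)/(8·76.0³·11) = 23.25 N/mm = 23250 N/m
Wire length L = πDN_a = π·76.0·11 = 2626.4 mm
m = ρ·(πd²/4)·L = 7850 × 83.323×10⁻⁶ m² × 2.6264 m = 1.7179 kg
f_n = ½√(k/m) = 0.5·√(23250/1.7179) = 0.5·√(13534) = 58.169 Hz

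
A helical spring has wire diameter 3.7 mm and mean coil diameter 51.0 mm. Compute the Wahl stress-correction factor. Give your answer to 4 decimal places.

1.1033

C = D/d = 51.0/3.7 = 13.7838
K_W = (4C−1)/(4C−4) + 0.615/C = 54.135/51.135 + 0.0446 = 1.1033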